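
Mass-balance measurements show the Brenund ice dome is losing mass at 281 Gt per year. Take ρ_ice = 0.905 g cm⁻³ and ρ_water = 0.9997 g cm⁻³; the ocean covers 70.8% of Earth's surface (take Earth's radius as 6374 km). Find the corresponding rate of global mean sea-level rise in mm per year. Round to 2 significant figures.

≈ 0.78 mm/yr

ρ_w = 0.9997 g cm⁻³ = 999.7 kg m⁻³. Annual water volume added = 281 Gt / ρ_w = 2.810×10^14 kg / 999.7 kg m⁻³ = 2.811×10^11 m³.
Δh per year = 2.811×10^11 / 3.61×10^14 = 7.78×10^-4 m = 0.78 mm.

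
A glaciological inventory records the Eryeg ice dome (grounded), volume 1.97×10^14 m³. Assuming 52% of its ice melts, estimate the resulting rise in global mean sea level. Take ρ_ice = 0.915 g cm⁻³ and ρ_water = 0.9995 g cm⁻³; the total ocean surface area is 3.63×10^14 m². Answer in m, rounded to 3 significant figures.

Eryeg: 0.52 × 1.97×10^14 m³ × (915/999.5) = 9.378×10^13 m³ of water.
Spread over 3.63×10^14 m² of ocean, Δh = 9.378×10^13 / 3.63×10^14 = 0.258 m.

≈ 0.258 m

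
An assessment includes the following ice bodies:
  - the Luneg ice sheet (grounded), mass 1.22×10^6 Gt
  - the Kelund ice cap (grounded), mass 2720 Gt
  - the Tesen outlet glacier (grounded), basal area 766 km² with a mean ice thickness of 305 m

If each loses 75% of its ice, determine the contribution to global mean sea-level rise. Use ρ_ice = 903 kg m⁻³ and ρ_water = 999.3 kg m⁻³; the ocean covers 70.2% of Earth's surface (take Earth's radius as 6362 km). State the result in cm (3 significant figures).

≈ 257 cm

Luneg: 0.75 × 1.22×10^6 Gt = 9.150×10^17 kg; dividing by ρ_w = 999.3 kg m⁻³ gives 9.156×10^14 m³ of water.
Kelund: 0.75 × 2720 Gt = 2.040×10^15 kg; dividing by ρ_w = 999.3 kg m⁻³ gives 2.041×10^12 m³ of water.
Tesen: ice volume = 766 km² × 305 m = 233.6 km³; 0.75 × 233.6 × (903/999.3) = 158.3 km³ of water.
Total added water ≈ 9.178×10^14 m³ over 3.57×10^14 m² → Δh = 2.57 m = 257 cm.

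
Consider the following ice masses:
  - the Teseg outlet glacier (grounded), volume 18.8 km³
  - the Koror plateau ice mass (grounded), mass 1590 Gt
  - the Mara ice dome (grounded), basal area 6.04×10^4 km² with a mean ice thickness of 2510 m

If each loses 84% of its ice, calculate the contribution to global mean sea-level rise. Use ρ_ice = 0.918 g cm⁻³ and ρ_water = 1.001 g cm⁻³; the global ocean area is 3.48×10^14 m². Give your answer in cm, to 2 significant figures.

Teseg: 0.84 × 18.8 km³ × (918/1001) = 14.48 km³ of water.
Koror: 0.84 × 1590 Gt = 1.336×10^15 kg; dividing by ρ_w = 1.001 g cm⁻³ = 1001 kg m⁻³ gives 1.334×10^12 m³ of water.
Mara: ice volume = 6.04×10^4 km² × 2510 m = 1.516×10^5 km³; 0.84 × 1.516×10^5 × (918/1001) = 1.168×10^5 km³ of water.
Total added water ≈ 1.181×10^14 m³ over 3.48×10^14 m² → Δh = 0.339 m = 34 cm.

≈ 34 cm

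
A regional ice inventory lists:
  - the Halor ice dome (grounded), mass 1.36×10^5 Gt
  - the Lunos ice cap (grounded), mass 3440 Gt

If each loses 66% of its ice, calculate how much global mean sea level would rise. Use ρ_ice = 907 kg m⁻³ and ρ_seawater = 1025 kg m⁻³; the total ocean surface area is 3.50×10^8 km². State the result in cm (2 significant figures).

Halor: 0.66 × 1.36×10^5 Gt = 8.976×10^16 kg; dividing by ρ_w = 1025 kg m⁻³ gives 8.757×10^13 m³ of water.
Lunos: 0.66 × 3440 Gt = 2.270×10^15 kg; dividing by ρ_w = 1025 kg m⁻³ gives 2.215×10^12 m³ of water.
Total added water ≈ 8.979×10^13 m³ over 3.50×10^14 m² → Δh = 0.257 m = 26 cm.

≈ 26 cm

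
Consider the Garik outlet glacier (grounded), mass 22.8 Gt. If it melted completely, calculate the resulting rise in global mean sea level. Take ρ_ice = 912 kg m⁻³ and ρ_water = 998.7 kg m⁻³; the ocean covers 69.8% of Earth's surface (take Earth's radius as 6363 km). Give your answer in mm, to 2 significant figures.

≈ 0.064 mm

Garik: 22.8 Gt = 2.280×10^13 kg; dividing by ρ_w = 998.7 kg m⁻³ gives 2.283×10^10 m³ of water.
Spread over 3.55×10^14 m² of ocean, Δh = 2.283×10^10 / 3.55×10^14 = 6.43×10^-5 m = 0.064 mm.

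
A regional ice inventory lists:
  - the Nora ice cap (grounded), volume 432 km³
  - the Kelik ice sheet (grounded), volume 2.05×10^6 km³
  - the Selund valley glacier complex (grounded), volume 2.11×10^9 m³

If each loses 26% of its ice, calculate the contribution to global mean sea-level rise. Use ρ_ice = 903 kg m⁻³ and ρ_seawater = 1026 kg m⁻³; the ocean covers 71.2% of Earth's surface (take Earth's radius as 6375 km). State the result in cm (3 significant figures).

Nora: 0.26 × 432 km³ × (903/1026) = 98.85 km³ of water.
Kelik: 0.26 × 2.05×10^6 km³ × (903/1026) = 4.691×10^5 km³ of water.
Selund: 0.26 × 2.11×10^9 m³ × (903/1026) = 4.828×10^8 m³ of water.
Total added water ≈ 4.692×10^14 m³ over 3.64×10^14 m² → Δh = 1.29 m = 129 cm.

≈ 129 cm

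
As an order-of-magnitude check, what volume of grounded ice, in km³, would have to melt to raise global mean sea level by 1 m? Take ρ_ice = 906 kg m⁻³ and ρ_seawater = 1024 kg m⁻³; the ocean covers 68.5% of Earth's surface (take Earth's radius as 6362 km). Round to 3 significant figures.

Required water volume = Δh × A = 1 m × 3.48×10^14 m² = 3.484×10^14 m³ = 3.484×10^5 km³.
Ice volume = water volume × ρ_w/ρ_ice = 3.484×10^5 × 1024/906 = 3.94×10^5 km³.

≈ 3.94×10^5 km³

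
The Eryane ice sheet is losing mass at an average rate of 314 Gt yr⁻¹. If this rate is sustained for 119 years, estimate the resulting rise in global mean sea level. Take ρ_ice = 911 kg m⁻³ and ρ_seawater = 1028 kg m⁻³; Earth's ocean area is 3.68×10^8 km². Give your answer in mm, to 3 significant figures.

Total mass lost = 314 Gt/yr × 119 yr = 3.737×10^4 Gt = 3.737×10^16 kg.
ρ_w = 1028 kg m⁻³, so water volume = 3.737×10^16 / 1028 = 3.635×10^13 m³.
Δh = 3.635×10^13 / 3.68×10^14 = 0.0988 m = 98.8 mm.

≈ 98.8 mm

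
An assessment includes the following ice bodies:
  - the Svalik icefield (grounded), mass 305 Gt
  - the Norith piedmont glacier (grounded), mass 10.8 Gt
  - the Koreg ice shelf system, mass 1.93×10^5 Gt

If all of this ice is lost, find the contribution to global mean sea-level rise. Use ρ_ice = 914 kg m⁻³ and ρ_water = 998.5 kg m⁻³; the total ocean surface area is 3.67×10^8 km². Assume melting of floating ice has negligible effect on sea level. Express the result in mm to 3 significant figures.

≈ 0.862 mm

Svalik: 305 Gt = 3.050×10^14 kg; dividing by ρ_w = 998.5 kg m⁻³ gives 3.055×10^11 m³ of water.
Norith: 10.8 Gt = 1.080×10^13 kg; dividing by ρ_w = 998.5 kg m⁻³ gives 1.082×10^10 m³ of water.
The Koreg ice shelf system is floating and already displaces its own weight of water, so its melt adds essentially nothing to sea level.
Total added water ≈ 3.163×10^11 m³ over 3.67×10^14 m² → Δh = 8.62×10^-4 m = 0.862 mm.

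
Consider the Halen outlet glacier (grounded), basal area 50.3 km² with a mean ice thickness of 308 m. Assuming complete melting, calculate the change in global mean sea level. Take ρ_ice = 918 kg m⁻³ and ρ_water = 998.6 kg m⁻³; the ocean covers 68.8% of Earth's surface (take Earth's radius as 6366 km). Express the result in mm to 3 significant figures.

≈ 0.0406 mm

Halen: ice volume = 50.3 km² × 308 m = 15.49 km³; 15.49 × (918/998.6) = 14.24 km³ of water.
Spread over 3.50×10^14 m² of ocean, Δh = 1.424×10^10 / 3.50×10^14 = 4.06×10^-5 m = 0.0406 mm.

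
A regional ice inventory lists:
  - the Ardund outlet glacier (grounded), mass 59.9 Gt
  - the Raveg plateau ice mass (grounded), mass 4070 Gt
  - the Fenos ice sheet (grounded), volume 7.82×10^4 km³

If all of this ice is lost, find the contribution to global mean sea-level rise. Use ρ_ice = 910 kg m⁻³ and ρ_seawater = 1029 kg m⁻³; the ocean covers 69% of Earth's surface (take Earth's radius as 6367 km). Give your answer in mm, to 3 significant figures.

≈ 208 mm

Ardund: 59.9 Gt = 5.990×10^13 kg; dividing by ρ_w = 1029 kg m⁻³ gives 5.821×10^10 m³ of water.
Raveg: 4070 Gt = 4.070×10^15 kg; dividing by ρ_w = 1029 kg m⁻³ gives 3.955×10^12 m³ of water.
Fenos: 7.82×10^4 km³ × (910/1029) = 6.916×10^4 km³ of water.
Total added water ≈ 7.317×10^13 m³ over 3.52×10^14 m² → Δh = 0.208 m = 208 mm.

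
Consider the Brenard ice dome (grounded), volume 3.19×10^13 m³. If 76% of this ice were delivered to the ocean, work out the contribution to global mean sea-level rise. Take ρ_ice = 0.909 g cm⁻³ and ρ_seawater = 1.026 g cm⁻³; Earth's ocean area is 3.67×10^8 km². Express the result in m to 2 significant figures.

≈ 0.059 m

Brenard: 0.76 × 3.19×10^13 m³ × (909/1026) = 2.148×10^13 m³ of water.
Spread over 3.67×10^14 m² of ocean, Δh = 2.148×10^13 / 3.67×10^14 = 0.0585 m.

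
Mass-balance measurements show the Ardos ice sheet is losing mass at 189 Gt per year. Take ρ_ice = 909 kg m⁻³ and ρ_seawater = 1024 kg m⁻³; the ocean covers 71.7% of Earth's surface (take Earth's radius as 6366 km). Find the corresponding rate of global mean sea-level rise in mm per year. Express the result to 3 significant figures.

ρ_w = 1024 kg m⁻³. Annual water volume added = 189 Gt / ρ_w = 1.890×10^14 kg / 1024 kg m⁻³ = 1.846×10^11 m³.
Δh per year = 1.846×10^11 / 3.65×10^14 = 5.05×10^-4 m = 0.505 mm.

≈ 0.505 mm/yr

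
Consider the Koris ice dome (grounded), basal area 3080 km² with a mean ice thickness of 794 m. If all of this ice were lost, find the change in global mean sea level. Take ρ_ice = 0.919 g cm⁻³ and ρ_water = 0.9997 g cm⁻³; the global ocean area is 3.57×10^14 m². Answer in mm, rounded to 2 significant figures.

Koris: ice volume = 3080 km² × 794 m = 2446 km³; 2446 × (919/999.7) = 2248 km³ of water.
Spread over 3.57×10^14 m² of ocean, Δh = 2.248×10^12 / 3.57×10^14 = 6.30×10^-3 m = 6.3 mm.

≈ 6.3 mm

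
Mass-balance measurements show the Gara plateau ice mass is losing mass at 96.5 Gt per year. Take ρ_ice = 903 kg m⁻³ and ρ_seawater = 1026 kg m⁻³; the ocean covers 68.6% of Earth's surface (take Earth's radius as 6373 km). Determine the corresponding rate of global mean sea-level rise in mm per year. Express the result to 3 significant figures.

ρ_w = 1026 kg m⁻³. Annual water volume added = 96.5 Gt / ρ_w = 9.650×10^13 kg / 1026 kg m⁻³ = 9.405×10^10 m³.
Δh per year = 9.405×10^10 / 3.50×10^14 = 2.69×10^-4 m = 0.269 mm.

≈ 0.269 mm/yr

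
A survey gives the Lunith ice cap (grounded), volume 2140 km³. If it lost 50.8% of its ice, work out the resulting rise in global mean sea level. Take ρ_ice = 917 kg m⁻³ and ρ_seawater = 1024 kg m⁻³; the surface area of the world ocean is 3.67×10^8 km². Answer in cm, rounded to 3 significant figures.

≈ 0.265 cm

Lunith: 0.508 × 2140 km³ × (917/1024) = 973.5 km³ of water.
Spread over 3.67×10^14 m² of ocean, Δh = 9.735×10^11 / 3.67×10^14 = 2.65×10^-3 m = 0.265 cm.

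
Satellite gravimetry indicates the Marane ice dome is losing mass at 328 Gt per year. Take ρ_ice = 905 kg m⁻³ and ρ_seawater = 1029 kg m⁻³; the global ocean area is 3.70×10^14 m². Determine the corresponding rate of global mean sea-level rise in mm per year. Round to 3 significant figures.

≈ 0.862 mm/yr

ρ_w = 1029 kg m⁻³. Annual water volume added = 328 Gt / ρ_w = 3.280×10^14 kg / 1029 kg m⁻³ = 3.188×10^11 m³.
Δh per year = 3.188×10^11 / 3.70×10^14 = 8.62×10^-4 m = 0.862 mm.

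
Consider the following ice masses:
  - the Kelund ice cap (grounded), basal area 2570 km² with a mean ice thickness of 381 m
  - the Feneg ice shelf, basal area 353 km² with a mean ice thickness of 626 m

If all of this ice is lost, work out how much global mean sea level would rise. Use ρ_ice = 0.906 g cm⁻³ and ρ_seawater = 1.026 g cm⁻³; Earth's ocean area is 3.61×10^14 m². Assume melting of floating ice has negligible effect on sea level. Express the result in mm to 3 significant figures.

Kelund: ice volume = 2570 km² × 381 m = 979.2 km³; 979.2 × (906/1026) = 864.6 km³ of water.
The Feneg ice shelf is floating and already displaces its own weight of water, so its melt adds essentially nothing to sea level.
Total added water ≈ 8.646×10^11 m³ over 3.61×10^14 m² → Δh = 2.40×10^-3 m = 2.40 mm.

≈ 2.40 mm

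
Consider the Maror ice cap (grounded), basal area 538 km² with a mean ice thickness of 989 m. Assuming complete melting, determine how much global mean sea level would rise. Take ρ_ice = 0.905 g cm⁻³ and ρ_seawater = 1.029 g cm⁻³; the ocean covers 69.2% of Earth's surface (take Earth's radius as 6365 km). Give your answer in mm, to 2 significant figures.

Maror: ice volume = 538 km² × 989 m = 532.1 km³; 532.1 × (905/1029) = 468.0 km³ of water.
Spread over 3.52×10^14 m² of ocean, Δh = 4.680×10^11 / 3.52×10^14 = 1.33×10^-3 m = 1.3 mm.

≈ 1.3 mm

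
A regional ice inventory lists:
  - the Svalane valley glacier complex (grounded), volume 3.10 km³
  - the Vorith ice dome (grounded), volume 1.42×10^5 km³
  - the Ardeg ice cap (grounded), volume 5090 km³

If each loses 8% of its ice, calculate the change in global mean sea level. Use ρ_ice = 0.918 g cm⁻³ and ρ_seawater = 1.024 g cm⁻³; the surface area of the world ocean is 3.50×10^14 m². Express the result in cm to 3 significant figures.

Svalane: 0.08 × 3.10 km³ × (918/1024) = 0.2223 km³ of water.
Vorith: 0.08 × 1.42×10^5 km³ × (918/1024) = 1.018×10^4 km³ of water.
Ardeg: 0.08 × 5090 km³ × (918/1024) = 365.0 km³ of water.
Total added water ≈ 1.055×10^13 m³ over 3.50×10^14 m² → Δh = 0.0301 m = 3.01 cm.

≈ 3.01 cm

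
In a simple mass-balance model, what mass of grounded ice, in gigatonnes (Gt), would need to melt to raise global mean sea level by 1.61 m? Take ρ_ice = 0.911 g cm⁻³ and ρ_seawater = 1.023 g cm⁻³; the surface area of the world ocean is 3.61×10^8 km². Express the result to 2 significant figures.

≈ 5.9×10^5 Gt

Required water volume = Δh × A = 1.61 m × 3.61×10^14 m² = 5.812×10^14 m³.
ρ_w = 1.023 g cm⁻³ = 1023 kg m⁻³, so the mass of water = 5.812×10^14 m³ × 1023 kg m⁻³ = 5.946×10^17 kg = 5.9×10^5 Gt (and the same mass of ice, by conservation).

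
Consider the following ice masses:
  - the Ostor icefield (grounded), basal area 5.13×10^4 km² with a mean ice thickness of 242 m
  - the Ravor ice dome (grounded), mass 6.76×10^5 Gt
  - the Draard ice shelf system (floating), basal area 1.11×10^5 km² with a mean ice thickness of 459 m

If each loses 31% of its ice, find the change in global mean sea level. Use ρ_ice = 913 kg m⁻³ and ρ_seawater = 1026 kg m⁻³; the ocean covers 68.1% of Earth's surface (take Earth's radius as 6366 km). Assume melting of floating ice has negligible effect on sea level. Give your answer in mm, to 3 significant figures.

Ostor: ice volume = 5.13×10^4 km² × 242 m = 1.241×10^4 km³; 0.31 × 1.241×10^4 × (913/1026) = 3425 km³ of water.
Ravor: 0.31 × 6.76×10^5 Gt = 2.096×10^17 kg; dividing by ρ_w = 1026 kg m⁻³ gives 2.042×10^14 m³ of water.
The Draard ice shelf system is floating and already displaces its own weight of water, so its melt adds essentially nothing to sea level.
Total added water ≈ 2.077×10^14 m³ over 3.47×10^14 m² → Δh = 0.599 m = 599 mm.

≈ 599 mm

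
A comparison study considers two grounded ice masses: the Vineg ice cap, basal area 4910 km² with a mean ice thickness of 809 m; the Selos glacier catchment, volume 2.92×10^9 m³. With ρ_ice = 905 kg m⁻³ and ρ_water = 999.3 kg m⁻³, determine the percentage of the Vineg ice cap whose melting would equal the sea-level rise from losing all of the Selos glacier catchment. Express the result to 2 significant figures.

≈ 0.074 %

Equal sea-level rise means equal mass of meltwater, i.e. equal mass of ice lost.
Ice mass of Selos: 2.643×10^12 kg; ice mass of Vineg: 3.595×10^15 kg.
Fraction required = 2.643×10^12 / 3.595×10^15 = 7.35×10^-4 → 0.074 %.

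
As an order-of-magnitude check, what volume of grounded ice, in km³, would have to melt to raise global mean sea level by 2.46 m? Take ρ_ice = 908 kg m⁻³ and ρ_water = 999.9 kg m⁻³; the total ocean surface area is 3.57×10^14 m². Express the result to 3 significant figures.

Required water volume = Δh × A = 2.46 m × 3.57×10^14 m² = 8.782×10^14 m³ = 8.782×10^5 km³.
Ice volume = water volume × ρ_w/ρ_ice = 8.782×10^5 × 999.9/908 = 9.67×10^5 km³.

≈ 9.67×10^5 km³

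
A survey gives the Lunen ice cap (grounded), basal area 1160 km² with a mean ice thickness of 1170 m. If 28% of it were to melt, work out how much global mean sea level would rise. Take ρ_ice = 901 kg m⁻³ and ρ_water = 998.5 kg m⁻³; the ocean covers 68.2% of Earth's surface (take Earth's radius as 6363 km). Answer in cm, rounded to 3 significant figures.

Lunen: ice volume = 1160 km² × 1170 m = 1357 km³; 0.28 × 1357 × (901/998.5) = 342.9 km³ of water.
Spread over 3.47×10^14 m² of ocean, Δh = 3.429×10^11 / 3.47×10^14 = 9.88×10^-4 m = 0.0988 cm.

≈ 0.0988 cm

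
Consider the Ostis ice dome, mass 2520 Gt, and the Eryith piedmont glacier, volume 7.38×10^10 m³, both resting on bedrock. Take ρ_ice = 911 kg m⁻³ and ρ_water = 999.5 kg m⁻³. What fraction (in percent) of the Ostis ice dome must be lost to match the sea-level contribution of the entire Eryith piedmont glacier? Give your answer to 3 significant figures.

Equal sea-level rise means equal mass of meltwater, i.e. equal mass of ice lost.
Ice mass of Eryith: 6.723×10^13 kg; ice mass of Ostis: 2.520×10^15 kg.
Fraction required = 6.723×10^13 / 2.520×10^15 = 0.0267 → 2.67 %.

≈ 2.67 %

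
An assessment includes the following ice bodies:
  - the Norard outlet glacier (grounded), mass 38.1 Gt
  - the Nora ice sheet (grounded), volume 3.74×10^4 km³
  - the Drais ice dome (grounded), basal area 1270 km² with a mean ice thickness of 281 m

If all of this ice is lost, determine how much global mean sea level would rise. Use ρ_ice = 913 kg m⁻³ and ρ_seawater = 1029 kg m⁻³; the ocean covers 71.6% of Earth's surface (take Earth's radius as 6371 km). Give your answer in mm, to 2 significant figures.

≈ 92 mm

Norard: 38.1 Gt = 3.810×10^13 kg; dividing by ρ_w = 1029 kg m⁻³ gives 3.703×10^10 m³ of water.
Nora: 3.74×10^4 km³ × (913/1029) = 3.318×10^4 km³ of water.
Drais: ice volume = 1270 km² × 281 m = 356.9 km³; 356.9 × (913/1029) = 316.6 km³ of water.
Total added water ≈ 3.354×10^13 m³ over 3.65×10^14 m² → Δh = 0.0918 m = 92 mm.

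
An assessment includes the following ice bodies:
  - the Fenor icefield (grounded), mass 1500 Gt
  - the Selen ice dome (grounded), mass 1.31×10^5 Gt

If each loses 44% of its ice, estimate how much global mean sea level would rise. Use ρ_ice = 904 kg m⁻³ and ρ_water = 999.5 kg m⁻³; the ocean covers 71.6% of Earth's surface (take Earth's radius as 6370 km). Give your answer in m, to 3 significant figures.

Fenor: 0.44 × 1500 Gt = 6.600×10^14 kg; dividing by ρ_w = 999.5 kg m⁻³ gives 6.603×10^11 m³ of water.
Selen: 0.44 × 1.31×10^5 Gt = 5.764×10^16 kg; dividing by ρ_w = 999.5 kg m⁻³ gives 5.767×10^13 m³ of water.
Total added water ≈ 5.833×10^13 m³ over 3.65×10^14 m² → Δh = 0.160 m.

≈ 0.160 m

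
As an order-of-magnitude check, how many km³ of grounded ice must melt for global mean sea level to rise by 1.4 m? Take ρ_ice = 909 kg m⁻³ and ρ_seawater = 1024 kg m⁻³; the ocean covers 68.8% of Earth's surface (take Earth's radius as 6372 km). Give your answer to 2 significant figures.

Required water volume = Δh × A = 1.4 m × 3.51×10^14 m² = 4.914×10^14 m³ = 4.914×10^5 km³.
Ice volume = water volume × ρ_w/ρ_ice = 4.914×10^5 × 1024/909 = 5.5×10^5 km³.

≈ 5.5×10^5 km³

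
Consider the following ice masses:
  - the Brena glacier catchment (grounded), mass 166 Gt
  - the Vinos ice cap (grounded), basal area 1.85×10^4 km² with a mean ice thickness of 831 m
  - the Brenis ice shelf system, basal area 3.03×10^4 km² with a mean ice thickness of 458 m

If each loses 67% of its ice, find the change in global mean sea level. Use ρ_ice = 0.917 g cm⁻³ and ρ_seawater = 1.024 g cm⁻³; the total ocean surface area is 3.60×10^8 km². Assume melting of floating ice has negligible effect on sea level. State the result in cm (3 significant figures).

≈ 2.59 cm

Brena: 0.67 × 166 Gt = 1.112×10^14 kg; dividing by ρ_w = 1.024 g cm⁻³ = 1024 kg m⁻³ gives 1.086×10^11 m³ of water.
Vinos: ice volume = 1.85×10^4 km² × 831 m = 1.537×10^4 km³; 0.67 × 1.537×10^4 × (917/1024) = 9224 km³ of water.
The Brenis ice shelf system is floating and already displaces its own weight of water, so its melt adds essentially nothing to sea level.
Total added water ≈ 9.333×10^12 m³ over 3.60×10^14 m² → Δh = 0.0259 m = 2.59 cm.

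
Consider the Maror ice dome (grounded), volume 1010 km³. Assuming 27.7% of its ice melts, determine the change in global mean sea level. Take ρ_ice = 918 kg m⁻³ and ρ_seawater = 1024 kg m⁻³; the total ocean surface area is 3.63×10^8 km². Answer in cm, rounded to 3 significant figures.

≈ 0.0691 cm

Maror: 0.277 × 1010 km³ × (918/1024) = 250.8 km³ of water.
Spread over 3.63×10^14 m² of ocean, Δh = 2.508×10^11 / 3.63×10^14 = 6.91×10^-4 m = 0.0691 cm.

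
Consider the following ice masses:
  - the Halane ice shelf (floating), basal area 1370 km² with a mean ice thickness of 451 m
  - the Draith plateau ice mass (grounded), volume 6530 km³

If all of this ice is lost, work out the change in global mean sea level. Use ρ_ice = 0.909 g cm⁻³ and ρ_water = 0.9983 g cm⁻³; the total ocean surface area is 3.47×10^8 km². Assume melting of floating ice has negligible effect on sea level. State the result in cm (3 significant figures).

≈ 1.71 cm

The Halane ice shelf is floating and already displaces its own weight of water, so its melt adds essentially nothing to sea level.
Draith: 6530 km³ × (909/998.3) = 5946 km³ of water.
Total added water ≈ 5.946×10^12 m³ over 3.47×10^14 m² → Δh = 0.0171 m = 1.71 cm.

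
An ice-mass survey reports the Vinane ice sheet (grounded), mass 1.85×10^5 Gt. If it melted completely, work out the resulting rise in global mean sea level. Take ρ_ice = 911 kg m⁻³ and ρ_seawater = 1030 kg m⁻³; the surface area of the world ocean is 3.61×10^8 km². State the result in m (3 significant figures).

≈ 0.498 m

Vinane: 1.85×10^5 Gt = 1.850×10^17 kg; dividing by ρ_w = 1030 kg m⁻³ gives 1.796×10^14 m³ of water.
Spread over 3.61×10^14 m² of ocean, Δh = 1.796×10^14 / 3.61×10^14 = 0.498 m.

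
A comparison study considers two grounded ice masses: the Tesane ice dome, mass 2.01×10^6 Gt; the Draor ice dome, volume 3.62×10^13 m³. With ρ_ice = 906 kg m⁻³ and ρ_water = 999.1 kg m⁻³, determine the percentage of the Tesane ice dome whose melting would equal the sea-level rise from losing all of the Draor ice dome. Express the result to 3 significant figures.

≈ 1.63 %

Equal sea-level rise means equal mass of meltwater, i.e. equal mass of ice lost.
Ice mass of Draor: 3.280×10^16 kg; ice mass of Tesane: 2.010×10^18 kg.
Fraction required = 3.280×10^16 / 2.010×10^18 = 0.0163 → 1.63 %.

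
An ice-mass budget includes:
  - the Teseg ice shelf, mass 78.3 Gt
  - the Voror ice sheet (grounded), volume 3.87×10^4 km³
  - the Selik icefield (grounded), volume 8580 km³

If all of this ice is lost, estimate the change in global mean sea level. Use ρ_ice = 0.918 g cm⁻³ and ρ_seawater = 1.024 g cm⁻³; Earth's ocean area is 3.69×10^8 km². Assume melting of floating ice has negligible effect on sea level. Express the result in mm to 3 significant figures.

The Teseg ice shelf is floating and already displaces its own weight of water, so its melt adds essentially nothing to sea level.
Voror: 3.87×10^4 km³ × (918/1024) = 3.469×10^4 km³ of water.
Selik: 8580 km³ × (918/1024) = 7692 km³ of water.
Total added water ≈ 4.239×10^13 m³ over 3.69×10^14 m² → Δh = 0.115 m = 115 mm.

≈ 115 mm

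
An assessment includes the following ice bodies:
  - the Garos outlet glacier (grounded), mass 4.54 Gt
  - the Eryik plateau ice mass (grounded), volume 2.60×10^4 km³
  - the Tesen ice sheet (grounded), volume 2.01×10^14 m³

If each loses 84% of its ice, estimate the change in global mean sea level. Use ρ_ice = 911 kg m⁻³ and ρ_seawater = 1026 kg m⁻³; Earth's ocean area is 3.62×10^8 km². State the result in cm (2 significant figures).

Garos: 0.84 × 4.54 Gt = 3.814×10^12 kg; dividing by ρ_w = 1026 kg m⁻³ gives 3.717×10^9 m³ of water.
Eryik: 0.84 × 2.60×10^4 km³ × (911/1026) = 1.939×10^4 km³ of water.
Tesen: 0.84 × 2.01×10^14 m³ × (911/1026) = 1.499×10^14 m³ of water.
Total added water ≈ 1.693×10^14 m³ over 3.62×10^14 m² → Δh = 0.468 m = 47 cm.

≈ 47 cm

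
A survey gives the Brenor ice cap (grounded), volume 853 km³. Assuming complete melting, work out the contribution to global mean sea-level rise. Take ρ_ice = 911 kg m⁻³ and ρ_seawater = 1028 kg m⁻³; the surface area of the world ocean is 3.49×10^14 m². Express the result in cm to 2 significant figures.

≈ 0.22 cm

Brenor: 853 km³ × (911/1028) = 755.9 km³ of water.
Spread over 3.49×10^14 m² of ocean, Δh = 7.559×10^11 / 3.49×10^14 = 2.17×10^-3 m = 0.22 cm.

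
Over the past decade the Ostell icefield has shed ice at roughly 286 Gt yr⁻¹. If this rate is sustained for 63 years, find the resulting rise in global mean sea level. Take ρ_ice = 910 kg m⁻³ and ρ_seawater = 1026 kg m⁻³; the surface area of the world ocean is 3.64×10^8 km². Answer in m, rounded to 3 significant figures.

Total mass lost = 286 Gt/yr × 63 yr = 1.802×10^4 Gt = 1.802×10^16 kg.
ρ_w = 1026 kg m⁻³, so water volume = 1.802×10^16 / 1026 = 1.756×10^13 m³.
Δh = 1.756×10^13 / 3.64×10^14 = 0.0482 m.

≈ 0.0482 m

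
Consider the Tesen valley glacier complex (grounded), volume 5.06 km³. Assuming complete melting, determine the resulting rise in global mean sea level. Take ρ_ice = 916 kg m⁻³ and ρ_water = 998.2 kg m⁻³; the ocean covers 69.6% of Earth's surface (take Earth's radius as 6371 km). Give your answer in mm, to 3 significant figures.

≈ 0.0131 mm

Tesen: 5.06 km³ × (916/998.2) = 4.643 km³ of water.
Spread over 3.55×10^14 m² of ocean, Δh = 4.643×10^9 / 3.55×10^14 = 1.31×10^-5 m = 0.0131 mm.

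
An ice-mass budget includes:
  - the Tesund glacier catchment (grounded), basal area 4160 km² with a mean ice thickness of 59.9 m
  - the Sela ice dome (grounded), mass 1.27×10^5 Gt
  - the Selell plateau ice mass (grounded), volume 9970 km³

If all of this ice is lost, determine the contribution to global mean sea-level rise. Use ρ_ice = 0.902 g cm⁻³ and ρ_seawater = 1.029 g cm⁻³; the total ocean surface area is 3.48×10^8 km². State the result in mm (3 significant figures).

≈ 380 mm

Tesund: ice volume = 4160 km² × 59.9 m = 249.2 km³; 249.2 × (902/1029) = 218.4 km³ of water.
Sela: 1.27×10^5 Gt = 1.270×10^17 kg; dividing by ρ_w = 1.029 g cm⁻³ = 1029 kg m⁻³ gives 1.234×10^14 m³ of water.
Selell: 9970 km³ × (902/1029) = 8739 km³ of water.
Total added water ≈ 1.324×10^14 m³ over 3.48×10^14 m² → Δh = 0.380 m = 380 mm.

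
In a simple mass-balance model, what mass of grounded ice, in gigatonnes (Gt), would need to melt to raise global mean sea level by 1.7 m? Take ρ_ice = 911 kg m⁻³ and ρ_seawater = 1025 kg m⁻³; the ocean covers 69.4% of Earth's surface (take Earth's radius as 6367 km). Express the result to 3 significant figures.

Required water volume = Δh × A = 1.7 m × 3.54×10^14 m² = 6.010×10^14 m³.
ρ_w = 1025 kg m⁻³, so the mass of water = 6.010×10^14 m³ × 1025 kg m⁻³ = 6.160×10^17 kg = 6.16×10^5 Gt (and the same mass of ice, by conservation).

≈ 6.16×10^5 Gt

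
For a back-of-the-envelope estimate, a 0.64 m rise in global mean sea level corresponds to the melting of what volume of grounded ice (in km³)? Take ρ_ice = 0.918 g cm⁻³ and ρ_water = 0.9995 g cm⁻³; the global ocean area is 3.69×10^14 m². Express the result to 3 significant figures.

Required water volume = Δh × A = 0.64 m × 3.69×10^14 m² = 2.362×10^14 m³ = 2.362×10^5 km³.
Ice volume = water volume × ρ_w/ρ_ice = 2.362×10^5 × 999.5/918 = 2.57×10^5 km³.

≈ 2.57×10^5 km³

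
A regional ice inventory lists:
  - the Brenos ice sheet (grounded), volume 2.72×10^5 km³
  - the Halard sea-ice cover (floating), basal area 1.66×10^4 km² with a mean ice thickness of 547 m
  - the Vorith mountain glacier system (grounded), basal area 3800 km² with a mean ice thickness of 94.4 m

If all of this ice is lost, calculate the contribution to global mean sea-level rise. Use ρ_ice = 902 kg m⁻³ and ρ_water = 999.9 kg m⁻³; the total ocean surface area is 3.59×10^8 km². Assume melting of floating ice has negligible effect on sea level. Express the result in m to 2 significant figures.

Brenos: 2.72×10^5 km³ × (902/999.9) = 2.454×10^5 km³ of water.
The Halard sea-ice cover is floating and already displaces its own weight of water, so its melt adds essentially nothing to sea level.
Vorith: ice volume = 3800 km² × 94.4 m = 358.7 km³; 358.7 × (902/999.9) = 323.6 km³ of water.
Total added water ≈ 2.457×10^14 m³ over 3.59×10^14 m² → Δh = 0.684 m.

≈ 0.68 m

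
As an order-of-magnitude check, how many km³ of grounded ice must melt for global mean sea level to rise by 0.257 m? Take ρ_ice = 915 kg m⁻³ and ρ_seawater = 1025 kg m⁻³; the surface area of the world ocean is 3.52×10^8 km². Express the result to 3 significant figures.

Required water volume = Δh × A = 0.257 m × 3.52×10^14 m² = 9.046×10^13 m³ = 9.046×10^4 km³.
Ice volume = water volume × ρ_w/ρ_ice = 9.046×10^4 × 1025/915 = 1.01×10^5 km³.

≈ 1.01×10^5 km³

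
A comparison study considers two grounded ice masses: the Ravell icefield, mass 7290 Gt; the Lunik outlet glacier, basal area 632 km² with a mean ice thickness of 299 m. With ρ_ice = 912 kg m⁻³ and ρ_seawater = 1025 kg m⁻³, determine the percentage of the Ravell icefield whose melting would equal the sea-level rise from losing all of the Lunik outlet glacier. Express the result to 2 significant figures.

Equal sea-level rise means equal mass of meltwater, i.e. equal mass of ice lost.
Ice mass of Lunik: 1.723×10^14 kg; ice mass of Ravell: 7.290×10^15 kg.
Fraction required = 1.723×10^14 / 7.290×10^15 = 0.0236 → 2.4 %.

≈ 2.4 %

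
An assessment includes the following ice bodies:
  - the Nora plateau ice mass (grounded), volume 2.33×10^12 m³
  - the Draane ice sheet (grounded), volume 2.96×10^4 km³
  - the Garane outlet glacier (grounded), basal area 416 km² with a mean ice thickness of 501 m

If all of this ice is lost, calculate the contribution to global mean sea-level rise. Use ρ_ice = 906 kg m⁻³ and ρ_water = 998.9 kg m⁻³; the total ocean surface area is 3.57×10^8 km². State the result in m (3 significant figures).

Nora: 2.33×10^12 m³ × (906/998.9) = 2.113×10^12 m³ of water.
Draane: 2.96×10^4 km³ × (906/998.9) = 2.685×10^4 km³ of water.
Garane: ice volume = 416 km² × 501 m = 208.4 km³; 208.4 × (906/998.9) = 189.0 km³ of water.
Total added water ≈ 2.915×10^13 m³ over 3.57×10^14 m² → Δh = 0.0817 m.

≈ 0.0817 m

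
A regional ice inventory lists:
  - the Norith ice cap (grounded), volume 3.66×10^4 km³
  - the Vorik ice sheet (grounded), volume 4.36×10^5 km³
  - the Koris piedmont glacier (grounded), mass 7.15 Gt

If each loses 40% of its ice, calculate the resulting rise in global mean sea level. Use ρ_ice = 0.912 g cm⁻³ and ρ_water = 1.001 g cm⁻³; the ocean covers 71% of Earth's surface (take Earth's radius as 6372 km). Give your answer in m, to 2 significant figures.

≈ 0.48 m

Norith: 0.4 × 3.66×10^4 km³ × (912/1001) = 1.334×10^4 km³ of water.
Vorik: 0.4 × 4.36×10^5 km³ × (912/1001) = 1.589×10^5 km³ of water.
Koris: 0.4 × 7.15 Gt = 2.860×10^12 kg; dividing by ρ_w = 1.001 g cm⁻³ = 1001 kg m⁻³ gives 2.857×10^9 m³ of water.
Total added water ≈ 1.722×10^14 m³ over 3.62×10^14 m² → Δh = 0.475 m.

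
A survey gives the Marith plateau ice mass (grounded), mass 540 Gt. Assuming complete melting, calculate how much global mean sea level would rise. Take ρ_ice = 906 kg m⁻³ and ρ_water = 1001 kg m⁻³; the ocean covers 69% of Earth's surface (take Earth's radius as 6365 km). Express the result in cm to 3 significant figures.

Marith: 540 Gt = 5.400×10^14 kg; dividing by ρ_w = 1001 kg m⁻³ gives 5.395×10^11 m³ of water.
Spread over 3.51×10^14 m² of ocean, Δh = 5.395×10^11 / 3.51×10^14 = 1.54×10^-3 m = 0.154 cm.

≈ 0.154 cm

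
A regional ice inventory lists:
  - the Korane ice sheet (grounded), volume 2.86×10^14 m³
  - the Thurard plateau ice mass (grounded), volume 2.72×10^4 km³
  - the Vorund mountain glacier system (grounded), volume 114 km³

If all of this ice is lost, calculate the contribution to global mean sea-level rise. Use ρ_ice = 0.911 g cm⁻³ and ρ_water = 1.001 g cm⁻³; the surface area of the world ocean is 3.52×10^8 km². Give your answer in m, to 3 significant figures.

Korane: 2.86×10^14 m³ × (911/1001) = 2.603×10^14 m³ of water.
Thurard: 2.72×10^4 km³ × (911/1001) = 2.475×10^4 km³ of water.
Vorund: 114 km³ × (911/1001) = 103.8 km³ of water.
Total added water ≈ 2.851×10^14 m³ over 3.52×10^14 m² → Δh = 0.810 m.

≈ 0.810 m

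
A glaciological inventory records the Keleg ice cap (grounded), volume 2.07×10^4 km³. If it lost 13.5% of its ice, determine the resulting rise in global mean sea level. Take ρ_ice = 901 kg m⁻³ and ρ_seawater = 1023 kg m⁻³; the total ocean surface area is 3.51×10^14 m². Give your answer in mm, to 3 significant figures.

≈ 7.01 mm

Keleg: 0.135 × 2.07×10^4 km³ × (901/1023) = 2461 km³ of water.
Spread over 3.51×10^14 m² of ocean, Δh = 2.461×10^12 / 3.51×10^14 = 7.01×10^-3 m = 7.01 mm.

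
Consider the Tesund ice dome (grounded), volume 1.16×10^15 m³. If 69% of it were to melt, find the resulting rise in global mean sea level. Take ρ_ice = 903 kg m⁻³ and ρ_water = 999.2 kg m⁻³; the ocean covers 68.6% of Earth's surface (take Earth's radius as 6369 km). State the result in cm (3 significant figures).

≈ 207 cm

Tesund: 0.69 × 1.16×10^15 m³ × (903/999.2) = 7.233×10^14 m³ of water.
Spread over 3.50×10^14 m² of ocean, Δh = 7.233×10^14 / 3.50×10^14 = 2.07 m = 207 cm.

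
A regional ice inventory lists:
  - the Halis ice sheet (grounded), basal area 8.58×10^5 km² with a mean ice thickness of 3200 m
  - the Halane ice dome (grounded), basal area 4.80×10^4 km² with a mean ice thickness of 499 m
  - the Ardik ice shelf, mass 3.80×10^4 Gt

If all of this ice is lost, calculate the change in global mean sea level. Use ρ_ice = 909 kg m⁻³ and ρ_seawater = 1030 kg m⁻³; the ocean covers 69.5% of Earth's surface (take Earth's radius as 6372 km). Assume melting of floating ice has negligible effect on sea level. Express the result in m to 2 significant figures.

≈ 6.9 m

Halis: ice volume = 8.58×10^5 km² × 3200 m = 2.746×10^6 km³; 2.746×10^6 × (909/1030) = 2.423×10^6 km³ of water.
Halane: ice volume = 4.80×10^4 km² × 499 m = 2.395×10^4 km³; 2.395×10^4 × (909/1030) = 2.114×10^4 km³ of water.
The Ardik ice shelf is floating and already displaces its own weight of water, so its melt adds essentially nothing to sea level.
Total added water ≈ 2.444×10^15 m³ over 3.55×10^14 m² → Δh = 6.89 m.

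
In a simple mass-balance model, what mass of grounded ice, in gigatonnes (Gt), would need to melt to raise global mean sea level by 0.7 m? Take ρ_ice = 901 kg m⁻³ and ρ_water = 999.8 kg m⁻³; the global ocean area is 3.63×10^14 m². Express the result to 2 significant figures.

≈ 2.5×10^5 Gt

Required water volume = Δh × A = 0.7 m × 3.63×10^14 m² = 2.541×10^14 m³.
ρ_w = 999.8 kg m⁻³, so the mass of water = 2.541×10^14 m³ × 999.8 kg m⁻³ = 2.540×10^17 kg = 2.5×10^5 Gt (and the same mass of ice, by conservation).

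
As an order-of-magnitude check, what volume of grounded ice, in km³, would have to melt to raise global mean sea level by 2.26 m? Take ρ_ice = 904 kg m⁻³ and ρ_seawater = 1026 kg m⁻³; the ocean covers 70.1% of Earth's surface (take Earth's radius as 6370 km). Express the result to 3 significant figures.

≈ 9.17×10^5 km³

Required water volume = Δh × A = 2.26 m × 3.57×10^14 m² = 8.078×10^14 m³ = 8.078×10^5 km³.
Ice volume = water volume × ρ_w/ρ_ice = 8.078×10^5 × 1026/904 = 9.17×10^5 km³.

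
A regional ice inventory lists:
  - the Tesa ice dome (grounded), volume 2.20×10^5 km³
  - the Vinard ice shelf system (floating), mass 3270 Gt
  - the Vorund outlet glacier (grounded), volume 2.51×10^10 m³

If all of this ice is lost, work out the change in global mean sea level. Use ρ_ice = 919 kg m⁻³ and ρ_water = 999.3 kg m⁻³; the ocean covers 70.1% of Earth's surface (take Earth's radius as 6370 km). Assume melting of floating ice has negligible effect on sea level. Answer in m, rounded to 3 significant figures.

Tesa: 2.20×10^5 km³ × (919/999.3) = 2.023×10^5 km³ of water.
The Vinard ice shelf system is floating and already displaces its own weight of water, so its melt adds essentially nothing to sea level.
Vorund: 2.51×10^10 m³ × (919/999.3) = 2.308×10^10 m³ of water.
Total added water ≈ 2.023×10^14 m³ over 3.57×10^14 m² → Δh = 0.566 m.

≈ 0.566 m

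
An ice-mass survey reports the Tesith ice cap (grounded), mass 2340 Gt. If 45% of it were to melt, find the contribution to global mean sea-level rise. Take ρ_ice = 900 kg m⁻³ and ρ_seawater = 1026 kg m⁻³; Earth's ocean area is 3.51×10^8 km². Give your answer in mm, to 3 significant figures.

Tesith: 0.45 × 2340 Gt = 1.053×10^15 kg; dividing by ρ_w = 1026 kg m⁻³ gives 1.026×10^12 m³ of water.
Spread over 3.51×10^14 m² of ocean, Δh = 1.026×10^12 / 3.51×10^14 = 2.92×10^-3 m = 2.92 mm.

≈ 2.92 mm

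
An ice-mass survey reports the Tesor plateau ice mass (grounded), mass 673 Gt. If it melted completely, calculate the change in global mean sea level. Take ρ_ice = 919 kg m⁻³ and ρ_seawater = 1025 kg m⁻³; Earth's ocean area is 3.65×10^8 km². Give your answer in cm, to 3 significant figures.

≈ 0.180 cm

Tesor: 673 Gt = 6.730×10^14 kg; dividing by ρ_w = 1025 kg m⁻³ gives 6.566×10^11 m³ of water.
Spread over 3.65×10^14 m² of ocean, Δh = 6.566×10^11 / 3.65×10^14 = 1.80×10^-3 m = 0.180 cm.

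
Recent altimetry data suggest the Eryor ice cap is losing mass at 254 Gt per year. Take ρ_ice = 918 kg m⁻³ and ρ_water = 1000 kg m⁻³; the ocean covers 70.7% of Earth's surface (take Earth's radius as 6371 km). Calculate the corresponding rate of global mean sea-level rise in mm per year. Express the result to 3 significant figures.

≈ 0.704 mm/yr

ρ_w = 1000 kg m⁻³. Annual water volume added = 254 Gt / ρ_w = 2.540×10^14 kg / 1000 kg m⁻³ = 2.540×10^11 m³.
Δh per year = 2.540×10^11 / 3.61×10^14 = 7.04×10^-4 m = 0.704 mm.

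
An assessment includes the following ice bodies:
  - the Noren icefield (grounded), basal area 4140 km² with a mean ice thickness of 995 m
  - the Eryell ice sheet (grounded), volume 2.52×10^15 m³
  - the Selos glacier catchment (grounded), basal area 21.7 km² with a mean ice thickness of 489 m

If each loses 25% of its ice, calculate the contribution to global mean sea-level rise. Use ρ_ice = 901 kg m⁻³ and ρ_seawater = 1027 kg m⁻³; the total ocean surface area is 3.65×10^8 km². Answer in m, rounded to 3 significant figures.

Noren: ice volume = 4140 km² × 995 m = 4119 km³; 0.25 × 4119 × (901/1027) = 903.5 km³ of water.
Eryell: 0.25 × 2.52×10^15 m³ × (901/1027) = 5.527×10^14 m³ of water.
Selos: ice volume = 21.7 km² × 489 m = 10.61 km³; 0.25 × 10.61 × (901/1027) = 2.327 km³ of water.
Total added water ≈ 5.536×10^14 m³ over 3.65×10^14 m² → Δh = 1.52 m.

≈ 1.52 m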